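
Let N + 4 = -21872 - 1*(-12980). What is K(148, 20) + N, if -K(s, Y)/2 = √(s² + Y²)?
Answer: -8896 - 8*√1394 ≈ -9194.7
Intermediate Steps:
K(s, Y) = -2*√(Y² + s²) (K(s, Y) = -2*√(s² + Y²) = -2*√(Y² + s²))
N = -8896 (N = -4 + (-21872 - 1*(-12980)) = -4 + (-21872 + 12980) = -4 - 8892 = -8896)
K(148, 20) + N = -2*√(20² + 148²) - 8896 = -2*√(400 + 21904) - 8896 = -8*√1394 - 8896 = -8896 - 8*√1394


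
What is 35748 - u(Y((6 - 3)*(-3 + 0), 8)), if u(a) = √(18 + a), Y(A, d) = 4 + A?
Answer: 35748 - √13 ≈ 35744.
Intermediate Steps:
35748 - u(Y((6 - 3)*(-3 + 0), 8)) = 35748 - √(18 + (4 + (6 - 3)*(-3 + 0))) = 35748 - √(18 + (4 + 3*(-3))) = 35748 - √(18 + (4 - 9)) = 35748 - √(18 - 5) = 35748 - √13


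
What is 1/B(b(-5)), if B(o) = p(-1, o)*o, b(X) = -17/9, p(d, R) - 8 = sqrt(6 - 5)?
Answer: -1/17 ≈ -0.058824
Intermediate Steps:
p(d, R) = 9 (p(d, R) = 8 + sqrt(6 - 5) = 8 + sqrt(1) = 8 + 1 = 9)
b(X) = -17/9 (b(X) = -17*1/9 = -17/9)
B(o) = 9*o
1/B(b(-5)) = 1/(9*(-17/9)) = 1/(-17) = -1/17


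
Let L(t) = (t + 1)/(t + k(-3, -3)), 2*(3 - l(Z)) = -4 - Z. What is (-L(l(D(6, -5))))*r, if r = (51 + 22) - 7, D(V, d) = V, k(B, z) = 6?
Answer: -297/7 ≈ -42.429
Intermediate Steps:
l(Z) = 5 + Z/2 (l(Z) = 3 - (-4 - Z)/2 = 3 + (2 + Z/2) = 5 + Z/2)
L(t) = (1 + t)/(6 + t) (L(t) = (t + 1)/(t + 6) = (1 + t)/(6 + t))
r = 66 (r = 73 - 7 = 66)
(-L(l(D(6, -5))))*r = -(1 + (5 + (½)*6))/(6 + (5 + (½)*6))*66 = -(1 + (5 + 3))/(6 + (5 + 3))*66 = -(1 + 8)/(6 + 8)*66 = -9/14*66 = -297/7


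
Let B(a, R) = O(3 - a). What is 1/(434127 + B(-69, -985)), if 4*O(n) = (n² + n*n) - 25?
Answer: 4/1746851 ≈ 2.2898e-6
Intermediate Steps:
O(n) = -25/4 + n²/2 (O(n) = ((n² + n*n) - 25)/4 = ((n² + n²) - 25)/4 = (2*n² - 25)/4 = (-25 + 2*n²)/4 = -25/4 + n²/2)
B(a, R) = -25/4 + (3 - a)²/2
1/(434127 + B(-69, -985)) = 1/(434127 + (-25/4 + (-3 - 69)²/2)) = 1/(434127 + (-25/4 + (½)*(-72)²)) = 1/(434127 + (-25/4 + (½)*5184)) = 1/(434127 + (-25/4 + 2592)) = 1/(434127 + 10343/4) = 1/(1746851/4) = 4/1746851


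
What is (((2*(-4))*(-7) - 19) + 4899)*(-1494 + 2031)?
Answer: 2650632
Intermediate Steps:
(((2*(-4))*(-7) - 19) + 4899)*(-1494 + 2031) = ((-8*(-7) - 19) + 4899)*537 = ((56 - 19) + 4899)*537 = (37 + 4899)*537 = 4936*537 = 2650632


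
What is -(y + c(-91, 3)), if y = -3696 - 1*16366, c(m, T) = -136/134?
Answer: 1344222/67 ≈ 20063.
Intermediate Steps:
c(m, T) = -68/67 (c(m, T) = -136*1/134 = -68/67)
y = -20062 (y = -3696 - 16366 = -20062)
-(y + c(-91, 3)) = -(-20062 - 68/67) = -1*(-1344222/67) = 1344222/67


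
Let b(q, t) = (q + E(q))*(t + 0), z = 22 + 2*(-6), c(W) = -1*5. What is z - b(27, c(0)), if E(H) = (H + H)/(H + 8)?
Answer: 1069/7 ≈ 152.71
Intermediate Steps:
c(W) = -5
z = 10 (z = 22 - 12 = 10)
E(H) = 2*H/(8 + H) (E(H) = (2*H)/(8 + H) = 2*H/(8 + H))
b(q, t) = t*(q + 2*q/(8 + q)) (b(q, t) = (q + 2*q/(8 + q))*(t + 0) = (q + 2*q/(8 + q))*t = t*(q + 2*q/(8 + q)))
z - b(27, c(0)) = 10 - 27*(-5)*(10 + 27)/(8 + 27) = 10 - 27*(-5)*37/35 = 10 - 1*(-999/7) = 10 + 999/7 = 1069/7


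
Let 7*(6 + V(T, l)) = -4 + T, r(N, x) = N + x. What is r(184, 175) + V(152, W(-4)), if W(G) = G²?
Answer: 2619/7 ≈ 374.14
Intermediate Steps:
V(T, l) = -46/7 + T/7 (V(T, l) = -6 + (-4 + T)/7 = -6 + (-4/7 + T/7) = -46/7 + T/7)
r(184, 175) + V(152, W(-4)) = (184 + 175) + (-46/7 + (⅐)*152) = 359 + (-46/7 + 152/7) = 359 + 106/7 = 2619/7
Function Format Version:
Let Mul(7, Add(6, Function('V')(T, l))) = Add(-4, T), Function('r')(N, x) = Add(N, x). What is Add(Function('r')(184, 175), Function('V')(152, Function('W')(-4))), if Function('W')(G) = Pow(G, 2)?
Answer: Rational(2619, 7) ≈ 374.14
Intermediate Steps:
Function('V')(T, l) = Add(Rational(-46, 7), Mul(Rational(1, 7), T)) (Function('V')(T, l) = Add(-6, Mul(Rational(1, 7), Add(-4, T))) = Add(-6, Add(Rational(-4, 7), Mul(Rational(1, 7), T))) = Add(Rational(-46, 7), Mul(Rational(1, 7), T)))
Add(Function('r')(184, 175), Function('V')(152, Function('W')(-4))) = Add(Add(184, 175), Add(Rational(-46, 7), Mul(Rational(1, 7), 152))) = Add(359, Add(Rational(-46, 7), Rational(152, 7))) = Add(359, Rational(106, 7)) = Rational(2619, 7)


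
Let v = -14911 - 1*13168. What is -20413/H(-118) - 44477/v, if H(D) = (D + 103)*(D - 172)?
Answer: -379701677/122143650 ≈ -3.1087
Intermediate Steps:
v = -28079 (v = -14911 - 13168 = -28079)
H(D) = (-172 + D)*(103 + D) (H(D) = (103 + D)*(-172 + D) = (-172 + D)*(103 + D))
-20413/H(-118) - 44477/v = -20413/(-17716 + (-118)² - 69*(-118)) - 44477/(-28079) = -20413/(-17716 + 13924 + 8142) - 44477*(-1/28079) = -20413/4350 + 44477/28079 = -379701677/122143650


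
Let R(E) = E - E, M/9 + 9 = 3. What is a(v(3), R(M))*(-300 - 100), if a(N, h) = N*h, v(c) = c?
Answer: 0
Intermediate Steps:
M = -54 (M = -81 + 9*3 = -81 + 27 = -54)
R(E) = 0
a(v(3), R(M))*(-300 - 100) = (3*0)*(-300 - 100) = 0*(-400) = 0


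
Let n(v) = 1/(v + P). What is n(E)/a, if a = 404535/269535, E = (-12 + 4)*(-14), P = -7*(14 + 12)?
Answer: -2567/269690 ≈ -0.0095183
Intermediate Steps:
P = -182 (P = -7*26 = -182)
E = 112 (E = -8*(-14) = 112)
n(v) = 1/(-182 + v) (n(v) = 1/(v - 182) = 1/(-182 + v))
a = 26969/17969 (a = 404535*(1/269535) = 26969/17969 ≈ 1.5009)
n(E)/a = 1/((-182 + 112)*(26969/17969)) = (17969/26969)/(-70) = -1/70*17969/26969 = -2567/269690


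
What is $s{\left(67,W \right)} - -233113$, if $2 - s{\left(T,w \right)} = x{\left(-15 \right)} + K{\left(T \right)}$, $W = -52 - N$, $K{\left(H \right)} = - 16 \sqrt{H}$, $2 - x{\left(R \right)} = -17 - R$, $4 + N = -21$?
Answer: $233111 + 16 \sqrt{67} \approx 2.3324 \cdot 10^{5}$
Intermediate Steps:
$N = -25$ ($N = -4 - 21 = -25$)
$x{\left(R \right)} = 19 + R$ ($x{\left(R \right)} = 2 - \left(-17 - R\right) = 2 + \left(17 + R\right) = 19 + R$)
$W = -27$ ($W = -52 - -25 = -52 + 25 = -27$)
$s{\left(T,w \right)} = -2 + 16 \sqrt{T}$ ($s{\left(T,w \right)} = 2 - \left(\left(19 - 15\right) - 16 \sqrt{T}\right) = 2 - \left(4 - 16 \sqrt{T}\right) = 2 + \left(-4 + 16 \sqrt{T}\right) = -2 + 16 \sqrt{T}$)
$s{\left(67,W \right)} - -233113 = \left(-2 + 16 \sqrt{67}\right) - -233113 = \left(-2 + 16 \sqrt{67}\right) + 233113 = 233111 + 16 \sqrt{67}$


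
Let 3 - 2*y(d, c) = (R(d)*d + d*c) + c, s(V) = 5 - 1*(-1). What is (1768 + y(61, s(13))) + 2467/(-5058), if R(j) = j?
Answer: -1403533/5058 ≈ -277.49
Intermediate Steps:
s(V) = 6 (s(V) = 5 + 1 = 6)
y(d, c) = 3/2 - c/2 - d²/2 - c*d/2 (y(d, c) = 3/2 - ((d*d + d*c) + c)/2 = 3/2 - ((d² + c*d) + c)/2 = 3/2 - (c + d² + c*d)/2 = 3/2 + (-c/2 - d²/2 - c*d/2) = 3/2 - c/2 - d²/2 - c*d/2)
(1768 + y(61, s(13))) + 2467/(-5058) = (1768 + (3/2 - ½*6 - ½*61² - ½*6*61)) + 2467/(-5058) = (1768 + (3/2 - 3 - ½*3721 - 183)) + 2467*(-1/5058) = (1768 + (3/2 - 3 - 3721/2 - 183)) - 2467/5058 = (1768 - 2045) - 2467/5058 = -277 - 2467/5058 = -1403533/5058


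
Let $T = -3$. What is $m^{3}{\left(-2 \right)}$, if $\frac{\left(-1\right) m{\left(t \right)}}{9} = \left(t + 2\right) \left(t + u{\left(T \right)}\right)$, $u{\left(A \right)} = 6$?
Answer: $0$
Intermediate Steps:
$m{\left(t \right)} = - 9 \left(2 + t\right) \left(6 + t\right)$ ($m{\left(t \right)} = - 9 \left(t + 2\right) \left(t + 6\right) = - 9 \left(2 + t\right) \left(6 + t\right)$)
$m^{3}{\left(-2 \right)} = \left(-108 - -144 - 9 \left(-2\right)^{2}\right)^{3} = \left(-108 + 144 - 36\right)^{3} = 0^{3} = 0$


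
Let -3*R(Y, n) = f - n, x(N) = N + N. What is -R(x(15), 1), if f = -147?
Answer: -148/3 ≈ -49.333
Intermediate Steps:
x(N) = 2*N
R(Y, n) = 49 + n/3 (R(Y, n) = -(-147 - n)/3 = 49 + n/3)
-R(x(15), 1) = -(49 + (⅓)*1) = -(49 + ⅓) = -1*148/3 = -148/3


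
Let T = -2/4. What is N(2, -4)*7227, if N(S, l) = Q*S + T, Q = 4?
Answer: 108405/2 ≈ 54203.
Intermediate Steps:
T = -½ (T = -2*¼ = -½ ≈ -0.50000)
N(S, l) = -½ + 4*S (N(S, l) = 4*S - ½ = -½ + 4*S)
N(2, -4)*7227 = (-½ + 4*2)*7227 = (-½ + 8)*7227 = (15/2)*7227 = 108405/2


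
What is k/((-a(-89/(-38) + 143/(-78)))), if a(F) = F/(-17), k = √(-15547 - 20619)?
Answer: 12597*I*√214/29 ≈ 6354.4*I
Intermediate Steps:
k = 13*I*√214 (k = √(-36166) = 13*I*√214 ≈ 190.17*I)
a(F) = -F/17 (a(F) = F*(-1/17) = -F/17)
k/((-a(-89/(-38) + 143/(-78)))) = (13*I*√214)/((-(-1)*(-89/(-38) + 143/(-78))/17)) = (13*I*√214)/((-(-1)*(-89*(-1/38) + 143*(-1/78))/17)) = (13*I*√214)/((-(-1)*(89/38 - 11/6)/17)) = (13*I*√214)/((-(-1)*29/(17*57))) = (13*I*√214)/((-1*(-29/969))) = (13*I*√214)/(29/969) = (13*I*√214)*(969/29) = 12597*I*√214/29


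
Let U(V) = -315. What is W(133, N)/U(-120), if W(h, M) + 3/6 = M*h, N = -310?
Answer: 27487/210 ≈ 130.89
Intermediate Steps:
W(h, M) = -½ + M*h
W(133, N)/U(-120) = (-½ - 310*133)/(-315) = (-½ - 41230)*(-1/315) = -82461/2*(-1/315) = 27487/210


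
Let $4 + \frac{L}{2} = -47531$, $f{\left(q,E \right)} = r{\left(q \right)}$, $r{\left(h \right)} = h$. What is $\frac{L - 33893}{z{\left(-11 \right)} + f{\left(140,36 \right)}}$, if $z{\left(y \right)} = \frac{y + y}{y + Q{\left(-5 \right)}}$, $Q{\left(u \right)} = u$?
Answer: $- \frac{35576}{39} \approx -912.21$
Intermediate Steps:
$f{\left(q,E \right)} = q$
$L = -95070$ ($L = -8 + 2 \left(-47531\right) = -8 - 95062 = -95070$)
$z{\left(y \right)} = \frac{2 y}{-5 + y}$ ($z{\left(y \right)} = \frac{y + y}{y - 5} = \frac{2 y}{-5 + y}$)
$\frac{L - 33893}{z{\left(-11 \right)} + f{\left(140,36 \right)}} = \frac{-95070 - 33893}{2 \left(-11\right) \frac{1}{-5 - 11} + 140} = - \frac{128963}{2 \left(-11\right) \frac{1}{-16} + 140} = - \frac{128963}{2 \left(-11\right) \left(- \frac{1}{16}\right) + 140} = - \frac{128963}{\frac{11}{8} + 140} = - \frac{128963}{\frac{1131}{8}} = \left(-128963\right) \frac{8}{1131} = - \frac{35576}{39}$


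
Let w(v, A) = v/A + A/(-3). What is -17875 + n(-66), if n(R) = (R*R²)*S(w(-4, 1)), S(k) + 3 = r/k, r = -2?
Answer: 9254993/13 ≈ 7.1192e+5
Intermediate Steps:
w(v, A) = -A/3 + v/A (w(v, A) = v/A + A*(-⅓) = v/A - A/3 = -A/3 + v/A)
S(k) = -3 - 2/k
n(R) = -33*R³/13 (n(R) = (R*R²)*(-3 - 2/(-⅓*1 - 4/1)) = R³*(-3 - 2/(-⅓ - 4*1)) = R³*(-3 - 2/(-⅓ - 4)) = R³*(-3 - 2/(-13/3)) = R³*(-3 - 2*(-3/13)) = R³*(-3 + 6/13) = R³*(-33/13) = -33*R³/13)
-17875 + n(-66) = -17875 - 33/13*(-66)³ = -17875 - 33/13*(-287496) = -17875 + 9487368/13 = 9254993/13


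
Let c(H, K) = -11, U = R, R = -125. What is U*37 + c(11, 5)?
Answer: -4636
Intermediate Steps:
U = -125
U*37 + c(11, 5) = -125*37 - 11 = -4625 - 11 = -4636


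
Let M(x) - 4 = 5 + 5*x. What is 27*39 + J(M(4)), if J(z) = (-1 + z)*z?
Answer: 1865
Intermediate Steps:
M(x) = 9 + 5*x (M(x) = 4 + (5 + 5*x) = 9 + 5*x)
J(z) = z*(-1 + z)
27*39 + J(M(4)) = 27*39 + (9 + 5*4)*(-1 + (9 + 5*4)) = 1053 + (9 + 20)*(-1 + (9 + 20)) = 1053 + 29*(-1 + 29) = 1053 + 29*28 = 1053 + 812 = 1865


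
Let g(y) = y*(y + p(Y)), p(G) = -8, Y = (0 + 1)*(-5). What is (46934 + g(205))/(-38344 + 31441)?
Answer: -87319/6903 ≈ -12.649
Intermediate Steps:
Y = -5 (Y = 1*(-5) = -5)
g(y) = y*(-8 + y) (g(y) = y*(y - 8) = y*(-8 + y))
(46934 + g(205))/(-38344 + 31441) = (46934 + 205*(-8 + 205))/(-38344 + 31441) = (46934 + 205*197)/(-6903) = (46934 + 40385)*(-1/6903) = 87319*(-1/6903) = -87319/6903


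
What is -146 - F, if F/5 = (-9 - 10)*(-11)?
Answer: -1191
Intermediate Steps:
F = 1045 (F = 5*((-9 - 10)*(-11)) = 5*(-19*(-11)) = 5*209 = 1045)
-146 - F = -146 - 1*1045 = -146 - 1045 = -1191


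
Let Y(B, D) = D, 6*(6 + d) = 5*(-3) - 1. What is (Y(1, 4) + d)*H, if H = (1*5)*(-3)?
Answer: 70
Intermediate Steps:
d = -26/3 (d = -6 + (5*(-3) - 1)/6 = -6 + (-15 - 1)/6 = -6 + (1/6)*(-16) = -6 - 8/3 = -26/3 ≈ -8.6667)
H = -15 (H = 5*(-3) = -15)
(Y(1, 4) + d)*H = (4 - 26/3)*(-15) = -14/3*(-15) = 70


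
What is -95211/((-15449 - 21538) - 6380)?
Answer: 95211/43367 ≈ 2.1955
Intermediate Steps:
-95211/((-15449 - 21538) - 6380) = -95211/(-36987 - 6380) = -95211/(-43367) = -95211*(-1/43367) = 95211/43367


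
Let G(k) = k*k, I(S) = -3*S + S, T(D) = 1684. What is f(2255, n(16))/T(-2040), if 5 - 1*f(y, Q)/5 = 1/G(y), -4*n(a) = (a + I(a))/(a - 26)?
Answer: 6356281/428159105 ≈ 0.014846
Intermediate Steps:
I(S) = -2*S
G(k) = k²
n(a) = a/(4*(-26 + a)) (n(a) = -(a - 2*a)/(4*(a - 26)) = -(-a)/(4*(-26 + a)) = -(-1)*a/(4*(-26 + a)) = a/(4*(-26 + a)))
f(y, Q) = 25 - 5/y²
f(2255, n(16))/T(-2040) = (25 - 5/2255²)/1684 = (25 - 5*1/5085025)*(1/1684) = (25 - 1/1017005)*(1/1684) = (25425124/1017005)*(1/1684) = 6356281/428159105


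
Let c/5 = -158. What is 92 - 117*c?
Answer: 92522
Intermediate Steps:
c = -790 (c = 5*(-158) = -790)
92 - 117*c = 92 - 117*(-790) = 92 + 92430 = 92522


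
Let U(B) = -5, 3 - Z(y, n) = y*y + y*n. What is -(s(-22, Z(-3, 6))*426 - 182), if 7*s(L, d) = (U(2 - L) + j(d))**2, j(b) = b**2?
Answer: -8229472/7 ≈ -1.1756e+6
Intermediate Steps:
Z(y, n) = 3 - y**2 - n*y (Z(y, n) = 3 - (y*y + y*n) = 3 - (y**2 + n*y) = 3 + (-y**2 - n*y) = 3 - y**2 - n*y)
s(L, d) = (-5 + d**2)**2/7
-(s(-22, Z(-3, 6))*426 - 182) = -(((-5 + (3 - 1*(-3)**2 - 1*6*(-3))**2)**2/7)*426 - 182) = -(((-5 + (3 - 1*9 + 18)**2)**2/7)*426 - 182) = -(((-5 + (3 - 9 + 18)**2)**2/7)*426 - 182) = -(((-5 + 12**2)**2/7)*426 - 182) = -(((-5 + 144)**2/7)*426 - 182) = -(((1/7)*139**2)*426 - 182) = -(((1/7)*19321)*426 - 182) = -((19321/7)*426 - 182) = -(8230746/7 - 182) = -1*8229472/7 = -8229472/7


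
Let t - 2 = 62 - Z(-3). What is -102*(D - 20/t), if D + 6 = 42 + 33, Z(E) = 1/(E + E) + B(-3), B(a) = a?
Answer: -2824074/403 ≈ -7007.6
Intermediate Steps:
Z(E) = -3 + 1/(2*E) (Z(E) = 1/(E + E) - 3 = 1/(2*E) - 3 = -3 + 1/(2*E))
D = 69 (D = -6 + (42 + 33) = -6 + 75 = 69)
t = 403/6 (t = 2 + (62 - (-3 + (½)/(-3))) = 2 + (62 - (-3 + (½)*(-⅓))) = 2 + (62 - (-3 - ⅙)) = 2 + (62 - 1*(-19/6)) = 2 + (62 + 19/6) = 2 + 391/6 = 403/6 ≈ 67.167)
-102*(D - 20/t) = -102*(69 - 20/403/6) = -102*(69 - 20*6/403) = -102*(69 - 120/403) = -102*27687/403 = -2824074/403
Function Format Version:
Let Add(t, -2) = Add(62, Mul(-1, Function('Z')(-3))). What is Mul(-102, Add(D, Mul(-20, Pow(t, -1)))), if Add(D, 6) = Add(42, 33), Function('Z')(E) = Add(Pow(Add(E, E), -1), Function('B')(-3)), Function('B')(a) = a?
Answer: Rational(-2824074, 403) ≈ -7007.6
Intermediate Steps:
Function('Z')(E) = Add(-3, Mul(Rational(1, 2), Pow(E, -1))) (Function('Z')(E) = Add(Pow(Add(E, E), -1), -3) = Add(Pow(Mul(2, E), -1), -3) = Add(Mul(Rational(1, 2), Pow(E, -1)), -3) = Add(-3, Mul(Rational(1, 2), Pow(E, -1))))
D = 69 (D = Add(-6, Add(42, 33)) = Add(-6, 75) = 69)
t = Rational(403, 6) (t = Add(2, Add(62, Mul(-1, Add(-3, Mul(Rational(1, 2), Pow(-3, -1)))))) = Add(2, Add(62, Mul(-1, Add(-3, Mul(Rational(1, 2), Rational(-1, 3)))))) = Add(2, Add(62, Mul(-1, Add(-3, Rational(-1, 6))))) = Add(2, Add(62, Mul(-1, Rational(-19, 6)))) = Add(2, Add(62, Rational(19, 6))) = Add(2, Rational(391, 6)) = Rational(403, 6) ≈ 67.167)
Mul(-102, Add(D, Mul(-20, Pow(t, -1)))) = Mul(-102, Add(69, Mul(-20, Pow(Rational(403, 6), -1)))) = Mul(-102, Add(69, Mul(-20, Rational(6, 403)))) = Mul(-102, Add(69, Rational(-120, 403))) = Mul(-102, Rational(27687, 403)) = Rational(-2824074, 403)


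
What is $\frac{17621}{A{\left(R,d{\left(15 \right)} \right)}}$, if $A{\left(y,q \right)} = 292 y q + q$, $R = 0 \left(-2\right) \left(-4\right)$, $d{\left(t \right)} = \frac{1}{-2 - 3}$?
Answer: $-88105$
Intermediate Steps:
$d{\left(t \right)} = - \frac{1}{5}$ ($d{\left(t \right)} = \frac{1}{-2 - 3} = \frac{1}{-5} = - \frac{1}{5}$)
$R = 0$ ($R = 0 \left(-4\right) = 0$)
$A{\left(y,q \right)} = q + 292 q y$ ($A{\left(y,q \right)} = 292 q y + q = q + 292 q y$)
$\frac{17621}{A{\left(R,d{\left(15 \right)} \right)}} = \frac{17621}{\left(- \frac{1}{5}\right) \left(1 + 292 \cdot 0\right)} = \frac{17621}{\left(- \frac{1}{5}\right) \left(1 + 0\right)} = \frac{17621}{\left(- \frac{1}{5}\right) 1} = \frac{17621}{- \frac{1}{5}} = 17621 \left(-5\right) = -88105$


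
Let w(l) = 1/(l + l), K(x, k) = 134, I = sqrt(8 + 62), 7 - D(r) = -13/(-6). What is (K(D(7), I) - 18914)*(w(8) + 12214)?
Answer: -917520375/4 ≈ -2.2938e+8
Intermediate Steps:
D(r) = 29/6 (D(r) = 7 - (-13)/(-6) = 7 - (-13)*(-1)/6 = 7 - 1*13/6 = 7 - 13/6 = 29/6)
I = sqrt(70) ≈ 8.3666
w(l) = 1/(2*l)
(K(D(7), I) - 18914)*(w(8) + 12214) = (134 - 18914)*((1/2)/8 + 12214) = -18780*((1/2)*(1/8) + 12214) = -18780*(1/16 + 12214) = -18780*195425/16 = -917520375/4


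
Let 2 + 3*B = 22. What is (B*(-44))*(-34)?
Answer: 29920/3 ≈ 9973.3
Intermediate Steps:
B = 20/3 (B = -2/3 + (1/3)*22 = -2/3 + 22/3 = 20/3 ≈ 6.6667)
(B*(-44))*(-34) = ((20/3)*(-44))*(-34) = -880/3*(-34) = 29920/3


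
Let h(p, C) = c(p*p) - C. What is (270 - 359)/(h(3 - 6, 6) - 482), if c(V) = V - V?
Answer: 89/488 ≈ 0.18238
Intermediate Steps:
c(V) = 0
h(p, C) = -C (h(p, C) = 0 - C = -C)
(270 - 359)/(h(3 - 6, 6) - 482) = (270 - 359)/(-1*6 - 482) = -89/(-6 - 482) = -89/(-488) = -89*(-1/488) = 89/488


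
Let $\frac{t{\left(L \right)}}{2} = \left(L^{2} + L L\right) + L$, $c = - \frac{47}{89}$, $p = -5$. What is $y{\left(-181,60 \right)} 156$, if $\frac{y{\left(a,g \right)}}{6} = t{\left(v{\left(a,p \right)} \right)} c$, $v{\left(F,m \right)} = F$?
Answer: $- \frac{5748962544}{89} \approx -6.4595 \cdot 10^{7}$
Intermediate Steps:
$c = - \frac{47}{89}$ ($c = \left(-47\right) \frac{1}{89} = - \frac{47}{89} \approx -0.52809$)
$t{\left(L \right)} = 2 L + 4 L^{2}$ ($t{\left(L \right)} = 2 \left(\left(L^{2} + L L\right) + L\right) = 2 \left(\left(L^{2} + L^{2}\right) + L\right) = 2 \left(2 L^{2} + L\right) = 2 \left(L + 2 L^{2}\right) = 2 L + 4 L^{2}$)
$y{\left(a,g \right)} = - \frac{564 a \left(1 + 2 a\right)}{89}$ ($y{\left(a,g \right)} = 6 \cdot 2 a \left(1 + 2 a\right) \left(- \frac{47}{89}\right) = 6 \left(- \frac{94 a \left(1 + 2 a\right)}{89}\right) = - \frac{564 a \left(1 + 2 a\right)}{89}$)
$y{\left(-181,60 \right)} 156 = \left(- \frac{564}{89}\right) \left(-181\right) \left(1 + 2 \left(-181\right)\right) 156 = \left(- \frac{564}{89}\right) \left(-181\right) \left(1 - 362\right) 156 = \left(- \frac{564}{89}\right) \left(-181\right) \left(-361\right) 156 = \left(- \frac{36852324}{89}\right) 156 = - \frac{5748962544}{89}$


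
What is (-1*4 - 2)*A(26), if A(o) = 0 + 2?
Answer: -12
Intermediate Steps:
A(o) = 2
(-1*4 - 2)*A(26) = (-1*4 - 2)*2 = (-4 - 2)*2 = -6*2 = -12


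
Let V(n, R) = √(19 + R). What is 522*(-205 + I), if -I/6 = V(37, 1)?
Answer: -107010 - 6264*√5 ≈ -1.2102e+5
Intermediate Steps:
I = -12*√5 (I = -6*√(19 + 1) = -12*√5 ≈ -26.833)
522*(-205 + I) = 522*(-205 - 12*√5) = -107010 - 6264*√5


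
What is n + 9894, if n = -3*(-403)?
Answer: 11103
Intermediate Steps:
n = 1209
n + 9894 = 1209 + 9894 = 11103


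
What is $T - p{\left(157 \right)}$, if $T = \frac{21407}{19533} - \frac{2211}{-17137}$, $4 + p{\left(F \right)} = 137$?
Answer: $- \frac{44109984571}{334737021} \approx -131.78$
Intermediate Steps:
$p{\left(F \right)} = 133$ ($p{\left(F \right)} = -4 + 137 = 133$)
$T = \frac{410039222}{334737021}$ ($T = 21407 \cdot \frac{1}{19533} - - \frac{2211}{17137} = \frac{21407}{19533} + \frac{2211}{17137} = \frac{410039222}{334737021} \approx 1.225$)
$T - p{\left(157 \right)} = \frac{410039222}{334737021} - 133 = - \frac{44109984571}{334737021}$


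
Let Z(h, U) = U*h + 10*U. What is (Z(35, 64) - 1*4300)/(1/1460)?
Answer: -2073200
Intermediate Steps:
Z(h, U) = 10*U + U*h
(Z(35, 64) - 1*4300)/(1/1460) = (64*(10 + 35) - 1*4300)/(1/1460) = (64*45 - 4300)/(1/1460) = (2880 - 4300)*1460 = -1420*1460 = -2073200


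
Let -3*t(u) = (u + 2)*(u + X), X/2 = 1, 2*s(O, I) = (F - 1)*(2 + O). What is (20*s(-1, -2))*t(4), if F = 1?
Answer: 0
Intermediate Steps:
s(O, I) = 0 (s(O, I) = ((1 - 1)*(2 + O))/2 = (0*(2 + O))/2 = (1/2)*0 = 0)
X = 2 (X = 2*1 = 2)
t(u) = -(2 + u)**2/3 (t(u) = -(u + 2)*(u + 2)/3 = -(2 + u)*(2 + u)/3 = -(2 + u)**2/3)
(20*s(-1, -2))*t(4) = (20*0)*(-4/3 - 4/3*4 - 1/3*4**2) = 0*(-4/3 - 16/3 - 1/3*16) = 0*(-4/3 - 16/3 - 16/3) = 0*(-12) = 0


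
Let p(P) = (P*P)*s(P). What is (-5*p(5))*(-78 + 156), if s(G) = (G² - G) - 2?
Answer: -175500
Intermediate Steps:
s(G) = -2 + G² - G
p(P) = P²*(-2 + P² - P) (p(P) = (P*P)*(-2 + P² - P) = P²*(-2 + P² - P))
(-5*p(5))*(-78 + 156) = (-5*5²*(-2 + 5² - 1*5))*(-78 + 156) = -125*(-2 + 25 - 5)*78 = -125*18*78 = -5*450*78 = -2250*78 = -175500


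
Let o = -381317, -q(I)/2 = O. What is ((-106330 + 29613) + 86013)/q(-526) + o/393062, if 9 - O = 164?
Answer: 1767848041/60924610 ≈ 29.017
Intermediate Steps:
O = -155 (O = 9 - 1*164 = 9 - 164 = -155)
q(I) = 310 (q(I) = -2*(-155) = 310)
((-106330 + 29613) + 86013)/q(-526) + o/393062 = ((-106330 + 29613) + 86013)/310 - 381317/393062 = (-76717 + 86013)*(1/310) - 381317*1/393062 = 9296*(1/310) - 381317/393062 = 4648/155 - 381317/393062 = 1767848041/60924610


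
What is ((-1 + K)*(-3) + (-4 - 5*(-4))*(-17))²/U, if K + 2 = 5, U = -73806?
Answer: -38642/36903 ≈ -1.0471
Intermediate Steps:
K = 3 (K = -2 + 5 = 3)
((-1 + K)*(-3) + (-4 - 5*(-4))*(-17))²/U = ((-1 + 3)*(-3) + (-4 - 5*(-4))*(-17))²/(-73806) = (2*(-3) + (-4 + 20)*(-17))²*(-1/73806) = (-6 + 16*(-17))²*(-1/73806) = (-6 - 272)²*(-1/73806) = (-278)²*(-1/73806) = 77284*(-1/73806) = -38642/36903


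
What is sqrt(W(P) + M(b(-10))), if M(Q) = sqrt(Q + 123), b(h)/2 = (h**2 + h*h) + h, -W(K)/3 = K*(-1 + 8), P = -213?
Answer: sqrt(4473 + sqrt(503)) ≈ 67.048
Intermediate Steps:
W(K) = -21*K (W(K) = -3*K*(-1 + 8) = -3*K*7 = -21*K)
b(h) = 2*h + 4*h**2 (b(h) = 2*((h**2 + h*h) + h) = 2*((h**2 + h**2) + h) = 2*(2*h**2 + h) = 2*(h + 2*h**2) = 2*h + 4*h**2)
M(Q) = sqrt(123 + Q)
sqrt(W(P) + M(b(-10))) = sqrt(-21*(-213) + sqrt(123 + 2*(-10)*(1 + 2*(-10)))) = sqrt(4473 + sqrt(123 + 2*(-10)*(1 - 20))) = sqrt(4473 + sqrt(123 + 2*(-10)*(-19))) = sqrt(4473 + sqrt(123 + 380)) = sqrt(4473 + sqrt(503))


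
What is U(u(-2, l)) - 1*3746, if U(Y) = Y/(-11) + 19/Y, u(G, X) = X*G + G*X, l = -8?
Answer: -1319407/352 ≈ -3748.3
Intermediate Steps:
u(G, X) = 2*G*X (u(G, X) = G*X + G*X = 2*G*X)
U(Y) = 19/Y - Y/11 (U(Y) = Y*(-1/11) + 19/Y = -Y/11 + 19/Y = 19/Y - Y/11)
U(u(-2, l)) - 1*3746 = (19/((2*(-2)*(-8))) - 2*(-2)*(-8)/11) - 1*3746 = (19/32 - 1/11*32) - 3746 = (19*(1/32) - 32/11) - 3746 = (19/32 - 32/11) - 3746 = -815/352 - 3746 = -1319407/352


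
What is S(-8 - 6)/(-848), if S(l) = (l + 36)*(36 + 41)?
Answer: -847/424 ≈ -1.9976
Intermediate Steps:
S(l) = 2772 + 77*l (S(l) = (36 + l)*77 = 2772 + 77*l)
S(-8 - 6)/(-848) = (2772 + 77*(-8 - 6))/(-848) = (2772 + 77*(-14))*(-1/848) = (2772 - 1078)*(-1/848) = 1694*(-1/848) = -847/424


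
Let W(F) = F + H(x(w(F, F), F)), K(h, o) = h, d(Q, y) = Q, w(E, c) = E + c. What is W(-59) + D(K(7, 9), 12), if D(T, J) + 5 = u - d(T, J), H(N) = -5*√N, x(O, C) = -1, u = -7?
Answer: -78 - 5*I ≈ -78.0 - 5.0*I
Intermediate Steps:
W(F) = F - 5*I
D(T, J) = -12 - T (D(T, J) = -5 + (-7 - T) = -12 - T)
W(-59) + D(K(7, 9), 12) = (-59 - 5*I) + (-12 - 1*7) = (-59 - 5*I) + (-12 - 7) = (-59 - 5*I) - 19 = -78 - 5*I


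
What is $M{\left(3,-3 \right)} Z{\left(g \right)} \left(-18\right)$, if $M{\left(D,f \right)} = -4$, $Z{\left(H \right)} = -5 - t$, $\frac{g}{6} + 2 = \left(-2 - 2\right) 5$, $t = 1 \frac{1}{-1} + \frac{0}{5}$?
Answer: $-288$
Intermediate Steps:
$t = -1$ ($t = 1 \left(-1\right) + 0 \cdot \frac{1}{5} = -1 + 0 = -1$)
$g = -132$ ($g = -12 + 6 \left(-2 - 2\right) 5 = -12 + 6 \left(\left(-4\right) 5\right) = -12 + 6 \left(-20\right) = -12 - 120 = -132$)
$Z{\left(H \right)} = -4$ ($Z{\left(H \right)} = -5 - -1 = -5 + 1 = -4$)
$M{\left(3,-3 \right)} Z{\left(g \right)} \left(-18\right) = \left(-4\right) \left(-4\right) \left(-18\right) = 16 \left(-18\right) = -288$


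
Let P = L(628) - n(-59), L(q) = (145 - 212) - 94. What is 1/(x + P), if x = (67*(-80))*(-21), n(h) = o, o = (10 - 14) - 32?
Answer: 1/112435 ≈ 8.8940e-6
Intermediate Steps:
o = -36 (o = -4 - 32 = -36)
L(q) = -161 (L(q) = -67 - 94 = -161)
n(h) = -36
P = -125 (P = -161 - 1*(-36) = -161 + 36 = -125)
x = 112560 (x = -5360*(-21) = 112560)
1/(x + P) = 1/(112560 - 125) = 1/112435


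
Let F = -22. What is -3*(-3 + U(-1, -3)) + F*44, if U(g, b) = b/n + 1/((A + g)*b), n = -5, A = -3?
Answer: -19221/20 ≈ -961.05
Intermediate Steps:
U(g, b) = -b/5 + 1/(b*(-3 + g)) (U(g, b) = b/(-5) + 1/((-3 + g)*b) = b*(-⅕) + 1/(b*(-3 + g)) = -b/5 + 1/(b*(-3 + g)))
-3*(-3 + U(-1, -3)) + F*44 = -3*(-3 + (⅕)*(5 + 3*(-3)² - 1*(-1)*(-3)²)/(-3*(-3 - 1))) - 22*44 = -3*(-3 + (⅕)*(-⅓)*(5 + 3*9 - 1*(-1)*9)/(-4)) - 968 = -3*(-3 + (⅕)*(-⅓)*(-¼)*(5 + 27 + 9)) - 968 = -3*(-3 + (⅕)*(-⅓)*(-¼)*41) - 968 = -3*(-3 + 41/60) - 968 = -3*(-139/60) - 968 = 139/20 - 968 = -19221/20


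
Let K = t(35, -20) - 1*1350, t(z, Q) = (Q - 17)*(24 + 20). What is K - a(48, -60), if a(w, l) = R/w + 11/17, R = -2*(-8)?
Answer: -151928/51 ≈ -2979.0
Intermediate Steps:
R = 16
t(z, Q) = -748 + 44*Q (t(z, Q) = (-17 + Q)*44 = -748 + 44*Q)
a(w, l) = 11/17 + 16/w (a(w, l) = 16/w + 11/17 = 11/17 + 16/w)
K = -2978 (K = (-748 + 44*(-20)) - 1*1350 = (-748 - 880) - 1350 = -1628 - 1350 = -2978)
K - a(48, -60) = -2978 - (11/17 + 16/48) = -2978 - (11/17 + 16*(1/48)) = -2978 - (11/17 + 1/3) = -2978 - 1*50/51 = -2978 - 50/51 = -151928/51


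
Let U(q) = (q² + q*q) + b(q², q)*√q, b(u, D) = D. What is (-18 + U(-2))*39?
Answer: -390 - 78*I*√2 ≈ -390.0 - 110.31*I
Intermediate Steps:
U(q) = q^(3/2) + 2*q² (U(q) = (q² + q*q) + q*√q = (q² + q²) + q^(3/2) = 2*q² + q^(3/2) = q^(3/2) + 2*q²)
(-18 + U(-2))*39 = (-18 + ((-2)^(3/2) + 2*(-2)²))*39 = (-18 + (-2*I*√2 + 2*4))*39 = (-18 + (-2*I*√2 + 8))*39 = (-18 + (8 - 2*I*√2))*39 = (-10 - 2*I*√2)*39 = -390 - 78*I*√2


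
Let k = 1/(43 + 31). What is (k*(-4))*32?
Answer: -64/37 ≈ -1.7297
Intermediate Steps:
k = 1/74 ≈ 0.013514
(k*(-4))*32 = ((1/74)*(-4))*32 = -2/37*32 = -64/37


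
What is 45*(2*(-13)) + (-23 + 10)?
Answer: -1183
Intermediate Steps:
45*(2*(-13)) + (-23 + 10) = 45*(-26) - 13 = -1170 - 13 = -1183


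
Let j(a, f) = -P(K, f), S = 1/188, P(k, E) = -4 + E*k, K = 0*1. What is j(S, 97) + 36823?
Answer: 36827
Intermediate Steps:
K = 0
S = 1/188 ≈ 0.0053191
j(a, f) = 4 (j(a, f) = -(-4 + f*0) = -(-4 + 0) = -1*(-4) = 4)
j(S, 97) + 36823 = 4 + 36823 = 36827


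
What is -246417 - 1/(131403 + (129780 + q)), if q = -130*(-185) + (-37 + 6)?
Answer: -70278621235/285202 ≈ -2.4642e+5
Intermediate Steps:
q = 24019 (q = 24050 - 31 = 24019)
-246417 - 1/(131403 + (129780 + q)) = -246417 - 1/(131403 + (129780 + 24019)) = -246417 - 1/(131403 + 153799) = -246417 - 1/285202 = -70278621235/285202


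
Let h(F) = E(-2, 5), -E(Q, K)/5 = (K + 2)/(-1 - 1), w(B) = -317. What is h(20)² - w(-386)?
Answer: 2493/4 ≈ 623.25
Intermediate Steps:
E(Q, K) = 5 + 5*K/2 (E(Q, K) = -5*(K + 2)/(-1 - 1) = -5*(2 + K)/(-2) = -5*(2 + K)*(-1)/2 = -5*(-1 - K/2) = 5 + 5*K/2)
h(F) = 35/2 (h(F) = 5 + (5/2)*5 = 5 + 25/2 = 35/2)
h(20)² - w(-386) = (35/2)² - 1*(-317) = 1225/4 + 317 = 2493/4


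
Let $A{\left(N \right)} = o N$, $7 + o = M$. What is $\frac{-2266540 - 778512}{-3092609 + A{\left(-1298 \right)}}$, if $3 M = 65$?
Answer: $\frac{9135156}{9334939} \approx 0.9786$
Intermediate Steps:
$M = \frac{65}{3}$ ($M = \frac{1}{3} \cdot 65 = \frac{65}{3} \approx 21.667$)
$o = \frac{44}{3}$ ($o = -7 + \frac{65}{3} = \frac{44}{3} \approx 14.667$)
$A{\left(N \right)} = \frac{44 N}{3}$
$\frac{-2266540 - 778512}{-3092609 + A{\left(-1298 \right)}} = \frac{-2266540 - 778512}{-3092609 + \frac{44}{3} \left(-1298\right)} = \frac{-2266540 - 778512}{-3092609 - \frac{57112}{3}} = - \frac{3045052}{- \frac{9334939}{3}} = \left(-3045052\right) \left(- \frac{3}{9334939}\right) = \frac{9135156}{9334939}$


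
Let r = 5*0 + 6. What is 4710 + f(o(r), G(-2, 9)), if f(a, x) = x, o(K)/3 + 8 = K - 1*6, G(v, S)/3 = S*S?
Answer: 4953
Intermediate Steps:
G(v, S) = 3*S² (G(v, S) = 3*(S*S) = 3*S²)
r = 6 (r = 0 + 6 = 6)
o(K) = -42 + 3*K (o(K) = -24 + 3*(K - 1*6) = -24 + 3*(K - 6) = -24 + 3*(-6 + K) = -24 + (-18 + 3*K) = -42 + 3*K)
4710 + f(o(r), G(-2, 9)) = 4710 + 3*9² = 4710 + 3*81 = 4710 + 243 = 4953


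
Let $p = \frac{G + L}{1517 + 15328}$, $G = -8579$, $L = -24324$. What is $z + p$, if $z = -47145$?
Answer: $- \frac{794190428}{16845} \approx -47147.0$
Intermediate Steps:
$p = - \frac{32903}{16845}$ ($p = \frac{-8579 - 24324}{1517 + 15328} = - \frac{32903}{16845} \approx -1.9533$)
$z + p = -47145 - \frac{32903}{16845} = - \frac{794190428}{16845}$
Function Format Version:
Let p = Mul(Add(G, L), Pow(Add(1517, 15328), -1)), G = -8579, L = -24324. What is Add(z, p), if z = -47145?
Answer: Rational(-794190428, 16845) ≈ -47147.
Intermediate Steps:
p = Rational(-32903, 16845) (p = Mul(Add(-8579, -24324), Pow(Add(1517, 15328), -1)) = Mul(-32903, Pow(16845, -1)) = Mul(-32903, Rational(1, 16845)) = Rational(-32903, 16845) ≈ -1.9533)
Add(z, p) = Add(-47145, Rational(-32903, 16845)) = Rational(-794190428, 16845)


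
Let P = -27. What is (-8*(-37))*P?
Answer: -7992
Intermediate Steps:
(-8*(-37))*P = -8*(-37)*(-27) = 296*(-27) = -7992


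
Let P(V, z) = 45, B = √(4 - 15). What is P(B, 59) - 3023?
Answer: -2978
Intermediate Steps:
B = I*√11 (B = √(-11) = I*√11 ≈ 3.3166*I)
P(B, 59) - 3023 = 45 - 3023 = -2978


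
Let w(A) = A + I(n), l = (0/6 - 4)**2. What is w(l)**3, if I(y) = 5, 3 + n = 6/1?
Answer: 9261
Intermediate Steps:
l = 16 (l = (0*(1/6) - 4)**2 = (0 - 4)**2 = (-4)**2 = 16)
n = 3 (n = -3 + 6/1 = -3 + 6*1 = -3 + 6 = 3)
w(A) = 5 + A (w(A) = A + 5 = 5 + A)
w(l)**3 = (5 + 16)**3 = 21**3 = 9261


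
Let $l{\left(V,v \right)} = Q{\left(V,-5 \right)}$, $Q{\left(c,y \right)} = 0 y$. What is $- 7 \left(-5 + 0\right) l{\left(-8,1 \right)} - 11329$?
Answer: $-11329$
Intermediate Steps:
$Q{\left(c,y \right)} = 0$
$l{\left(V,v \right)} = 0$
$- 7 \left(-5 + 0\right) l{\left(-8,1 \right)} - 11329 = - 7 \left(-5 + 0\right) 0 - 11329 = \left(-7\right) \left(-5\right) 0 - 11329 = 35 \cdot 0 - 11329 = 0 - 11329 = -11329$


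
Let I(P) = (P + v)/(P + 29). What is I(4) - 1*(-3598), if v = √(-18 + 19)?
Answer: 118739/33 ≈ 3598.2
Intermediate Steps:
v = 1 (v = √1 = 1)
I(P) = (1 + P)/(29 + P) (I(P) = (P + 1)/(P + 29) = (1 + P)/(29 + P))
I(4) - 1*(-3598) = (1 + 4)/(29 + 4) - 1*(-3598) = 5/33 + 3598 = 118739/33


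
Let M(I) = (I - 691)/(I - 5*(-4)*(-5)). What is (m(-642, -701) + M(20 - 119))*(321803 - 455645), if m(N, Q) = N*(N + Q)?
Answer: -22964581450128/199 ≈ -1.1540e+11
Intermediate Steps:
M(I) = (-691 + I)/(-100 + I) (M(I) = (-691 + I)/(I + 20*(-5)) = (-691 + I)/(I - 100) = (-691 + I)/(-100 + I))
(m(-642, -701) + M(20 - 119))*(321803 - 455645) = (-642*(-642 - 701) + (-691 + (20 - 119))/(-100 + (20 - 119)))*(321803 - 455645) = (-642*(-1343) + (-691 - 99)/(-100 - 99))*(-133842) = (862206 - 790/(-199))*(-133842) = (862206 - 1/199*(-790))*(-133842) = (862206 + 790/199)*(-133842) = (171579784/199)*(-133842) = -22964581450128/199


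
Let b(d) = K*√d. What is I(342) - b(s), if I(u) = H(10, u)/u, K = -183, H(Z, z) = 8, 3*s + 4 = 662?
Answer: 4/171 + 61*√1974 ≈ 2710.2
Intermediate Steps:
s = 658/3 (s = -4/3 + (⅓)*662 = -4/3 + 662/3 = 658/3 ≈ 219.33)
b(d) = -183*√d
I(u) = 8/u
I(342) - b(s) = 8/342 - (-183)*√(658/3) = 8*(1/342) - (-183)*√1974/3 = 4/171 - (-61)*√1974 = 4/171 + 61*√1974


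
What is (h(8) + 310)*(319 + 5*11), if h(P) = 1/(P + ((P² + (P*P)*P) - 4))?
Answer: 33622787/290 ≈ 1.1594e+5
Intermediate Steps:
h(P) = 1/(-4 + P + P² + P³) (h(P) = 1/(P + ((P² + P²*P) - 4)) = 1/(P + ((P² + P³) - 4)) = 1/(P + (-4 + P² + P³)) = 1/(-4 + P + P² + P³))
(h(8) + 310)*(319 + 5*11) = (1/(-4 + 8 + 8² + 8³) + 310)*(319 + 5*11) = (1/(-4 + 8 + 64 + 512) + 310)*(319 + 55) = (1/580 + 310)*374 = (179801/580)*374 = 33622787/290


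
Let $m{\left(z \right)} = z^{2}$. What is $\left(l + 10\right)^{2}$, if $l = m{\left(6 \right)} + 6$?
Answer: $2704$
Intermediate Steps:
$l = 42$ ($l = 6^{2} + 6 = 36 + 6 = 42$)
$\left(l + 10\right)^{2} = \left(42 + 10\right)^{2} = 52^{2} = 2704$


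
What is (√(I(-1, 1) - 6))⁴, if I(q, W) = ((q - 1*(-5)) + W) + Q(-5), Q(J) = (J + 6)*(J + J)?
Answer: 121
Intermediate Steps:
Q(J) = 2*J*(6 + J) (Q(J) = (6 + J)*(2*J) = 2*J*(6 + J))
I(q, W) = -5 + W + q (I(q, W) = ((q - 1*(-5)) + W) + 2*(-5)*(6 - 5) = ((q + 5) + W) + 2*(-5)*1 = ((5 + q) + W) - 10 = (5 + W + q) - 10 = -5 + W + q)
(√(I(-1, 1) - 6))⁴ = (√((-5 + 1 - 1) - 6))⁴ = (√(-5 - 6))⁴ = (√(-11))⁴ = (I*√11)⁴ = 121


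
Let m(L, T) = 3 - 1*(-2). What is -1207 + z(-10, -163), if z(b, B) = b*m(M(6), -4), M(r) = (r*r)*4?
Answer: -1257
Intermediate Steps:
M(r) = 4*r**2 (M(r) = r**2*4 = 4*r**2)
m(L, T) = 5 (m(L, T) = 3 + 2 = 5)
z(b, B) = 5*b (z(b, B) = b*5 = 5*b)
-1207 + z(-10, -163) = -1207 + 5*(-10) = -1207 - 50 = -1257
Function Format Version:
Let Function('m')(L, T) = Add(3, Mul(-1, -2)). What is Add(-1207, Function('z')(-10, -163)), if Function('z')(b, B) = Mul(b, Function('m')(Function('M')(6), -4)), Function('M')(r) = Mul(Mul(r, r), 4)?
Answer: -1257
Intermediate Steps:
Function('M')(r) = Mul(4, Pow(r, 2)) (Function('M')(r) = Mul(Pow(r, 2), 4) = Mul(4, Pow(r, 2)))
Function('m')(L, T) = 5 (Function('m')(L, T) = Add(3, 2) = 5)
Function('z')(b, B) = Mul(5, b) (Function('z')(b, B) = Mul(b, 5) = Mul(5, b))
Add(-1207, Function('z')(-10, -163)) = Add(-1207, Mul(5, -10)) = Add(-1207, -50) = -1257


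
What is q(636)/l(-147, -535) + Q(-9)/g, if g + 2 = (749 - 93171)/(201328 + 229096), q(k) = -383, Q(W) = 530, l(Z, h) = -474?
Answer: -10776601487/45184998 ≈ -238.50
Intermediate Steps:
g = -476635/215212 (g = -2 + (749 - 93171)/(201328 + 229096) = -2 - 92422/430424 = -2 - 92422*1/430424 = -2 - 46211/215212 = -476635/215212 ≈ -2.2147)
q(636)/l(-147, -535) + Q(-9)/g = -383/(-474) + 530/(-476635/215212) = -383*(-1/474) + 530*(-215212/476635) = 383/474 - 22812472/95327 = -10776601487/45184998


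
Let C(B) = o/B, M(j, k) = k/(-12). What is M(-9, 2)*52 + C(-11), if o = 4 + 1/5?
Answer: -1493/165 ≈ -9.0485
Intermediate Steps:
M(j, k) = -k/12 (M(j, k) = k*(-1/12) = -k/12)
o = 21/5 (o = 4 + ⅕ = 21/5 ≈ 4.2000)
C(B) = 21/(5*B)
M(-9, 2)*52 + C(-11) = -1/12*2*52 + (21/5)/(-11) = -⅙*52 + (21/5)*(-1/11) = -26/3 - 21/55 = -1493/165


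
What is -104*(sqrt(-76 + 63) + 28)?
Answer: -2912 - 104*I*sqrt(13) ≈ -2912.0 - 374.98*I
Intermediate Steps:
-104*(sqrt(-76 + 63) + 28) = -104*(sqrt(-13) + 28) = -104*(I*sqrt(13) + 28) = -104*(28 + I*sqrt(13)) = -2912 - 104*I*sqrt(13)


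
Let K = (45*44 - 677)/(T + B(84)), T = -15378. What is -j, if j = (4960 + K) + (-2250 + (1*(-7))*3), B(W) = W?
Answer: -41124263/15294 ≈ -2688.9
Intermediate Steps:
K = -1303/15294 (K = (45*44 - 677)/(-15378 + 84) = (1980 - 677)/(-15294) = 1303*(-1/15294) = -1303/15294 ≈ -0.085197)
j = 41124263/15294 (j = (4960 - 1303/15294) + (-2250 + (1*(-7))*3) = 75856937/15294 + (-2250 - 7*3) = 75856937/15294 + (-2250 - 21) = 75856937/15294 - 2271 = 41124263/15294 ≈ 2688.9)
-j = -1*41124263/15294 = -41124263/15294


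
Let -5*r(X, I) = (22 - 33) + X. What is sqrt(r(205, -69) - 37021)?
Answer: I*sqrt(926495)/5 ≈ 192.51*I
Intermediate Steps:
r(X, I) = 11/5 - X/5 (r(X, I) = -((22 - 33) + X)/5 = -(-11 + X)/5 = 11/5 - X/5)
sqrt(r(205, -69) - 37021) = sqrt((11/5 - 1/5*205) - 37021) = sqrt((11/5 - 41) - 37021) = sqrt(-194/5 - 37021) = sqrt(-185299/5) = I*sqrt(926495)/5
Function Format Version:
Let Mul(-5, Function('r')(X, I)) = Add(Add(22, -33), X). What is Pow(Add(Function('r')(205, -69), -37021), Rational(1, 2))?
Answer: Mul(Rational(1, 5), I, Pow(926495, Rational(1, 2))) ≈ Mul(192.51, I)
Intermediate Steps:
Function('r')(X, I) = Add(Rational(11, 5), Mul(Rational(-1, 5), X)) (Function('r')(X, I) = Mul(Rational(-1, 5), Add(Add(22, -33), X)) = Mul(Rational(-1, 5), Add(-11, X)) = Add(Rational(11, 5), Mul(Rational(-1, 5), X)))
Pow(Add(Function('r')(205, -69), -37021), Rational(1, 2)) = Pow(Add(Add(Rational(11, 5), Mul(Rational(-1, 5), 205)), -37021), Rational(1, 2)) = Pow(Add(Add(Rational(11, 5), -41), -37021), Rational(1, 2)) = Pow(Add(Rational(-194, 5), -37021), Rational(1, 2)) = Pow(Rational(-185299, 5), Rational(1, 2)) = Mul(Rational(1, 5), I, Pow(926495, Rational(1, 2)))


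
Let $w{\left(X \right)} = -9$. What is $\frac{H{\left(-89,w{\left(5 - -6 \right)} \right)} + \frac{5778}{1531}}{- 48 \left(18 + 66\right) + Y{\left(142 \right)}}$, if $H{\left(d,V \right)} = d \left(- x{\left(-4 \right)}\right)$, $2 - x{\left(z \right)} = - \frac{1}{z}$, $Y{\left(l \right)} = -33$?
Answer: $- \frac{195385}{4978812} \approx -0.039243$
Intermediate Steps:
$x{\left(z \right)} = 2 + \frac{1}{z}$ ($x{\left(z \right)} = 2 - - \frac{1}{z} = 2 + \frac{1}{z}$)
$H{\left(d,V \right)} = - \frac{7 d}{4}$ ($H{\left(d,V \right)} = d \left(- (2 + \frac{1}{-4})\right) = d \left(- (2 - \frac{1}{4})\right) = d \left(\left(-1\right) \frac{7}{4}\right) = d \left(- \frac{7}{4}\right) = - \frac{7 d}{4}$)
$\frac{H{\left(-89,w{\left(5 - -6 \right)} \right)} + \frac{5778}{1531}}{- 48 \left(18 + 66\right) + Y{\left(142 \right)}} = \frac{\left(- \frac{7}{4}\right) \left(-89\right) + \frac{5778}{1531}}{- 48 \left(18 + 66\right) - 33} = \frac{\frac{623}{4} + 5778 \cdot \frac{1}{1531}}{\left(-48\right) 84 - 33} = \frac{\frac{623}{4} + \frac{5778}{1531}}{-4032 - 33} = \frac{976925}{6124 \left(-4065\right)} = \frac{976925}{6124} \left(- \frac{1}{4065}\right) = - \frac{195385}{4978812}$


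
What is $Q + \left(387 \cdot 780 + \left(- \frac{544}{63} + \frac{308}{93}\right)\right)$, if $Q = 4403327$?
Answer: $\frac{9189219815}{1953} \approx 4.7052 \cdot 10^{6}$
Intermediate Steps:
$Q + \left(387 \cdot 780 + \left(- \frac{544}{63} + \frac{308}{93}\right)\right) = 4403327 + \left(387 \cdot 780 + \left(- \frac{544}{63} + \frac{308}{93}\right)\right) = 4403327 + \left(301860 + \left(\left(-544\right) \frac{1}{63} + 308 \cdot \frac{1}{93}\right)\right) = 4403327 + \left(301860 + \left(- \frac{544}{63} + \frac{308}{93}\right)\right) = 4403327 + \left(301860 - \frac{10396}{1953}\right) = 4403327 + \frac{589522184}{1953} = \frac{9189219815}{1953}$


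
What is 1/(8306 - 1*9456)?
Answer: -1/1150 ≈ -0.00086956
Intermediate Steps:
1/(8306 - 1*9456) = 1/(8306 - 9456) = 1/(-1150) = -1/1150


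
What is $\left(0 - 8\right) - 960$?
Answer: $-968$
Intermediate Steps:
$\left(0 - 8\right) - 960 = -8 - 960 = -968$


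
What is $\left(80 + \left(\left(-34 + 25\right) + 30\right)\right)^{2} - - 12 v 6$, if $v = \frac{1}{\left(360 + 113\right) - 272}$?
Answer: $\frac{683491}{67} \approx 10201.0$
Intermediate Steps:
$v = \frac{1}{201}$ ($v = \frac{1}{473 - 272} = \frac{1}{201} \approx 0.0049751$)
$\left(80 + \left(\left(-34 + 25\right) + 30\right)\right)^{2} - - 12 v 6 = \left(80 + \left(\left(-34 + 25\right) + 30\right)\right)^{2} - - 12 \cdot \frac{1}{201} \cdot 6 = \left(80 + \left(-9 + 30\right)\right)^{2} - \left(-12\right) \frac{2}{67} = \left(80 + 21\right)^{2} - - \frac{24}{67} = 101^{2} + \frac{24}{67} = 10201 + \frac{24}{67} = \frac{683491}{67}$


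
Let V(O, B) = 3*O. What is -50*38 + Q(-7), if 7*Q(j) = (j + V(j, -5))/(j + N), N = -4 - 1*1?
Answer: -5699/3 ≈ -1899.7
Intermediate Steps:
N = -5 (N = -4 - 1 = -5)
Q(j) = 4*j/(7*(-5 + j)) (Q(j) = ((j + 3*j)/(j - 5))/7 = ((4*j)/(-5 + j))/7 = (4*j/(-5 + j))/7 = 4*j/(7*(-5 + j)))
-50*38 + Q(-7) = -50*38 + (4/7)*(-7)/(-5 - 7) = -1900 + (4/7)*(-7)/(-12) = -1900 + (4/7)*(-7)*(-1/12) = -1900 + 1/3 = -5699/3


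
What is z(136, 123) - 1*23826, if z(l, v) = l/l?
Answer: -23825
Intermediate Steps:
z(l, v) = 1
z(136, 123) - 1*23826 = 1 - 1*23826 = 1 - 23826 = -23825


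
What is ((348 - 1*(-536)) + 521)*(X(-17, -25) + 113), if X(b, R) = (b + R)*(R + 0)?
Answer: 1634015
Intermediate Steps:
X(b, R) = R*(R + b) (X(b, R) = (R + b)*R = R*(R + b))
((348 - 1*(-536)) + 521)*(X(-17, -25) + 113) = ((348 - 1*(-536)) + 521)*(-25*(-25 - 17) + 113) = ((348 + 536) + 521)*(-25*(-42) + 113) = (884 + 521)*(1050 + 113) = 1405*1163 = 1634015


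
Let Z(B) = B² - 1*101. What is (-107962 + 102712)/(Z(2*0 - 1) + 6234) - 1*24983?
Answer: -76625486/3067 ≈ -24984.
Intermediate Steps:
Z(B) = -101 + B² (Z(B) = B² - 101 = -101 + B²)
(-107962 + 102712)/(Z(2*0 - 1) + 6234) - 1*24983 = (-107962 + 102712)/((-101 + (2*0 - 1)²) + 6234) - 1*24983 = -5250/((-101 + (0 - 1)²) + 6234) - 24983 = -5250/((-101 + (-1)²) + 6234) - 24983 = -5250/((-101 + 1) + 6234) - 24983 = -5250/(-100 + 6234) - 24983 = -5250/6134 - 24983 = -5250*1/6134 - 24983 = -2625/3067 - 24983 = -76625486/3067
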